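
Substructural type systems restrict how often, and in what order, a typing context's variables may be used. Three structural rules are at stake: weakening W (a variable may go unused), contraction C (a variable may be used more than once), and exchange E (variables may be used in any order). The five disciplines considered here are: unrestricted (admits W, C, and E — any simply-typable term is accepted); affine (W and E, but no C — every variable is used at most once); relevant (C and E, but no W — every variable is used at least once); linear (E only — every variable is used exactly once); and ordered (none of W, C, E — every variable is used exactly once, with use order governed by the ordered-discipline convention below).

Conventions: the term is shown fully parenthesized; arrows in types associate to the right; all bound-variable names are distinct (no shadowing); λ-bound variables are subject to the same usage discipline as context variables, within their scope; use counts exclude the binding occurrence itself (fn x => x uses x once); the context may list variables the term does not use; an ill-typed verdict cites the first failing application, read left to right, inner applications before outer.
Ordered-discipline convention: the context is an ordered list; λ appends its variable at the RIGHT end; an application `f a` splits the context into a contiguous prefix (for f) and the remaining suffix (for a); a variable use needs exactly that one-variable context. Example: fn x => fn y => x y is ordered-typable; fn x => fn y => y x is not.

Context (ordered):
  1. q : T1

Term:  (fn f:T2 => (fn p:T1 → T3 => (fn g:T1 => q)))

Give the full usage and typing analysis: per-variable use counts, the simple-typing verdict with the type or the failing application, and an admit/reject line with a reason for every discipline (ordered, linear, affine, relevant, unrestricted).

usage: q: 1, f (bound): 0, p (bound): 0, g (bound): 0
left-to-right use order: q
typing: well-typed — term : T2 → (T1 → T3) → T1 → T1
ordered ✗ (needs weakening: f, p, g unused)
linear ✗ (needs weakening: f, p, g unused)
affine ✓ (none of q, f, p, g used more than once)
relevant ✗ (needs weakening: f, p, g unused)
unrestricted ✓ (typability at T2 → (T1 → T3) → T1 → T1 is all that's needed)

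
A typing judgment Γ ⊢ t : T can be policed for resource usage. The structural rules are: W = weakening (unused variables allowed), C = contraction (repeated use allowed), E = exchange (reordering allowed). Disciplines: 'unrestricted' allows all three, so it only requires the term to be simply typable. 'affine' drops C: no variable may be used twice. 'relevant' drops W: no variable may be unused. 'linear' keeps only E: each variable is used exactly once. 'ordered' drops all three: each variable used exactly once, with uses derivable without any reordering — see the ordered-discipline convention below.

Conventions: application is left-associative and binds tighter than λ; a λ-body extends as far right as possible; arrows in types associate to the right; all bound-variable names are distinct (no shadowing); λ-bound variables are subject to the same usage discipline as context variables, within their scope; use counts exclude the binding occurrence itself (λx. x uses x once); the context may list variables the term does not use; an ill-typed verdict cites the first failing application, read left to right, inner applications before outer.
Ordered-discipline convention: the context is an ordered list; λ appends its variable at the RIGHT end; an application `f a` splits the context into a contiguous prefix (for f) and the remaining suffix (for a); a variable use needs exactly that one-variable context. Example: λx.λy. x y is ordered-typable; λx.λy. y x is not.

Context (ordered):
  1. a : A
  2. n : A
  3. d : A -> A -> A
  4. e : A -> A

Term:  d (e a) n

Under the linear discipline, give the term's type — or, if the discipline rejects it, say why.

term : A
variable uses: a: 1, n: 1, d: 1, e: 1
left-to-right use order: d, e, a, n
typing: well-typed — term : A
per-discipline verdicts: ordered ✗, linear ✓, affine ✓, relevant ✓, unrestricted ✓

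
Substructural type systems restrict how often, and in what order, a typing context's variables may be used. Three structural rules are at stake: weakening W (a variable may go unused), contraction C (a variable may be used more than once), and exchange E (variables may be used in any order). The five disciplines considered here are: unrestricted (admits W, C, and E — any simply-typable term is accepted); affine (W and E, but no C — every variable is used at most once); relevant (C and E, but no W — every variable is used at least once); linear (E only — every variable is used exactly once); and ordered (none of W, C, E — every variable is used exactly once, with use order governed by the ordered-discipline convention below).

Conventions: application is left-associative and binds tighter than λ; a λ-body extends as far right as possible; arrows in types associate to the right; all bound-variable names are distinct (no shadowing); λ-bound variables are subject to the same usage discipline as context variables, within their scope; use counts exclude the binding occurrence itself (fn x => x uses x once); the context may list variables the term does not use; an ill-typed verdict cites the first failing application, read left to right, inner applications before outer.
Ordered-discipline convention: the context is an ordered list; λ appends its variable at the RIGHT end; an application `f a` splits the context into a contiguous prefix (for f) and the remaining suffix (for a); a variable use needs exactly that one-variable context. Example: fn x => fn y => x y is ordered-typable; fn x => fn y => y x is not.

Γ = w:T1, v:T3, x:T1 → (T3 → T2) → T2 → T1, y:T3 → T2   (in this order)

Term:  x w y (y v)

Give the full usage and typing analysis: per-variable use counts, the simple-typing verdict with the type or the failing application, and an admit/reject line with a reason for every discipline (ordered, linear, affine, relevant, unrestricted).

counts: w: 1×, v: 1×, x: 1×, y: 2×
use order (left to right): x, w, y, y, v
typing: ✓ — T1
ordered: ✗ — repeated use of y ×2
linear: ✗ — repeated use of y ×2
affine: ✗ — repeated use of y ×2
relevant: ✓ — at least one use each (w, v, x, y)
unrestricted: ✓ — simply typable at T1; W, C, E all held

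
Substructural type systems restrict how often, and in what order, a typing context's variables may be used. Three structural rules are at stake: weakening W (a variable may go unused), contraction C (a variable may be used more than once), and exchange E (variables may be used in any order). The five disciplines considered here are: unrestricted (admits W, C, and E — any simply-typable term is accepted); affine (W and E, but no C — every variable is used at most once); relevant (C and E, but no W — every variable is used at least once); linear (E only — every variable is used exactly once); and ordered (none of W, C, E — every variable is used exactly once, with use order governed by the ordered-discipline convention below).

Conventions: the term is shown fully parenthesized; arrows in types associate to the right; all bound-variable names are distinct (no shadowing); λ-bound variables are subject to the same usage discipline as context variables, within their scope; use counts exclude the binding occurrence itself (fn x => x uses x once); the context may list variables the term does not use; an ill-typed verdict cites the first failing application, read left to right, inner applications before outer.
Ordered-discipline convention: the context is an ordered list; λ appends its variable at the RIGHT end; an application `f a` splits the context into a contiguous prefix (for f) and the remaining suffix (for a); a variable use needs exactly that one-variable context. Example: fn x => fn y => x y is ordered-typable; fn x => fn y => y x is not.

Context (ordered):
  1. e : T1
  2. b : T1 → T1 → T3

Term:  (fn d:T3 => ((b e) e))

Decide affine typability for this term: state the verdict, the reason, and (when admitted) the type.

no — e ×2 used more than once (contraction)
use counts: e: 2, b: 1, d (bound): 0
use order (left to right): b, e, e
typing: the term checks, with type T3 → T3
all disciplines: ordered ✗ | linear ✗ | affine ✗ | relevant ✗ | unrestricted ✓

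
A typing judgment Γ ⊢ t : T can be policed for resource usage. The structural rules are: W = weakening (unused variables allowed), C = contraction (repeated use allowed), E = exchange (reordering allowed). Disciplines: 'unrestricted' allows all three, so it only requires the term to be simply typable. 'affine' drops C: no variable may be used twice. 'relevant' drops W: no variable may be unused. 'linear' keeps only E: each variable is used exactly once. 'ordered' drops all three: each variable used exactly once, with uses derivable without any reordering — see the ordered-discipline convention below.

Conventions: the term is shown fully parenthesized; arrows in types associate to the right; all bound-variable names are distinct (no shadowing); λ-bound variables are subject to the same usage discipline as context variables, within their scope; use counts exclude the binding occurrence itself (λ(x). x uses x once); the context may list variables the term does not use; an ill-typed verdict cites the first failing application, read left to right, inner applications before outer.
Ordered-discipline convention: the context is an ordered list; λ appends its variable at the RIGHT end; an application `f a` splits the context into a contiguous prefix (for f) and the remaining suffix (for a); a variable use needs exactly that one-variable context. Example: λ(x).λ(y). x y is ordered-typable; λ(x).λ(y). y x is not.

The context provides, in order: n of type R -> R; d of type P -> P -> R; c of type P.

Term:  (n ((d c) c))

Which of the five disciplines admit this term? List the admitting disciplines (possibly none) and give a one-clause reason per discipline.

admitted in: relevant, unrestricted
counts: n ×1; d ×1; c ×2
uses in reading order: n, d, c, c
typing: well-typed at R
ordered ✗ (repeated use of c ×2)
linear ✗ (repeated use of c ×2)
affine ✗ (repeated use of c ×2)
relevant ✓ (at least one use each (n, d, c))
unrestricted ✓ (type-checks (R) and nothing is barred)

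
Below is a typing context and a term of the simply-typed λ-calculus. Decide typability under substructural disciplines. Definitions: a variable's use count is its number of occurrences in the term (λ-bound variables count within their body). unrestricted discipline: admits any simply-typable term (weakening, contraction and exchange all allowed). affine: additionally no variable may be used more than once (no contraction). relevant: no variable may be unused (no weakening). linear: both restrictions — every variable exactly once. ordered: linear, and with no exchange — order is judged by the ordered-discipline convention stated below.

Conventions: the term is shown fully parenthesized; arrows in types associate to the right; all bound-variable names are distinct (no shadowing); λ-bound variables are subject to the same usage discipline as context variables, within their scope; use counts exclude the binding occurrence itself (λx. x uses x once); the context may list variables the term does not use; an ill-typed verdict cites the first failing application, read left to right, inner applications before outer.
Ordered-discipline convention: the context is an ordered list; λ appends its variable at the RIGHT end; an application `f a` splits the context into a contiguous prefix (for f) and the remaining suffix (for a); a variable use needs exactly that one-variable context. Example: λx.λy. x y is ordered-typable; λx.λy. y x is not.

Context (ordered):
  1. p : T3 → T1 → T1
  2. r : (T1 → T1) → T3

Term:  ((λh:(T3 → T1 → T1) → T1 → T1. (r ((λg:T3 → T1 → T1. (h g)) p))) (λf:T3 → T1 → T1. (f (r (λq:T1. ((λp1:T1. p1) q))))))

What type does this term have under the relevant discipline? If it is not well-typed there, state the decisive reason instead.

term : T3
usage: p ×1, r ×2, h [bound] ×1, g [bound] ×1, f [bound] ×1, q [bound] ×1, p1 [bound] ×1
uses in reading order: r, h, g, p, f, r, p1, q
typing: well-typed — term : T3
across the five disciplines: ordered ✗ · linear ✗ · affine ✗ · relevant ✓ · unrestricted ✓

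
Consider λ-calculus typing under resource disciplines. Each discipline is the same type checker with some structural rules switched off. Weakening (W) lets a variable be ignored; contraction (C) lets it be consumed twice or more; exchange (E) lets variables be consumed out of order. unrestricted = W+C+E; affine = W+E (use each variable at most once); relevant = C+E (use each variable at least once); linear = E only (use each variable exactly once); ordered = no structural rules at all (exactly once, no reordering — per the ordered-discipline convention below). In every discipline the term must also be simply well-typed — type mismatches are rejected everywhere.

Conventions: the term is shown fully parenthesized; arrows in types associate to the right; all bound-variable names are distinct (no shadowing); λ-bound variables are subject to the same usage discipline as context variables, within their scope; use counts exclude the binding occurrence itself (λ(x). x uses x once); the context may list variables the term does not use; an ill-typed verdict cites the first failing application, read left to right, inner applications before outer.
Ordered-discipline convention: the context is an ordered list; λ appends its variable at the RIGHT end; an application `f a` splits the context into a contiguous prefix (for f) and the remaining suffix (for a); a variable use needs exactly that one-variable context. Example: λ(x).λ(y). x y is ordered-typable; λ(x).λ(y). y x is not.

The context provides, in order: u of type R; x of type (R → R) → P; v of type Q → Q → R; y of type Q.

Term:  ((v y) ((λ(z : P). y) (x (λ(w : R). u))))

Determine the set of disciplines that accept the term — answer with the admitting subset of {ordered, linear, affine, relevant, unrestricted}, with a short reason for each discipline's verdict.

admitted by: unrestricted
counts: u: 1; x: 1; v: 1; y: 2; z (bound): 0; w (bound): 0
order of uses: v, y, y, x, u
typing: well-typed — term : R
ordered ✗ (uses contraction: y ×2; z, w never used (weakening))
linear ✗ (uses contraction: y ×2; z, w never used (weakening))
affine ✗ (uses contraction: y ×2)
relevant ✗ (z, w never used (weakening))
unrestricted ✓ (simply typable at R; W, C, E all held)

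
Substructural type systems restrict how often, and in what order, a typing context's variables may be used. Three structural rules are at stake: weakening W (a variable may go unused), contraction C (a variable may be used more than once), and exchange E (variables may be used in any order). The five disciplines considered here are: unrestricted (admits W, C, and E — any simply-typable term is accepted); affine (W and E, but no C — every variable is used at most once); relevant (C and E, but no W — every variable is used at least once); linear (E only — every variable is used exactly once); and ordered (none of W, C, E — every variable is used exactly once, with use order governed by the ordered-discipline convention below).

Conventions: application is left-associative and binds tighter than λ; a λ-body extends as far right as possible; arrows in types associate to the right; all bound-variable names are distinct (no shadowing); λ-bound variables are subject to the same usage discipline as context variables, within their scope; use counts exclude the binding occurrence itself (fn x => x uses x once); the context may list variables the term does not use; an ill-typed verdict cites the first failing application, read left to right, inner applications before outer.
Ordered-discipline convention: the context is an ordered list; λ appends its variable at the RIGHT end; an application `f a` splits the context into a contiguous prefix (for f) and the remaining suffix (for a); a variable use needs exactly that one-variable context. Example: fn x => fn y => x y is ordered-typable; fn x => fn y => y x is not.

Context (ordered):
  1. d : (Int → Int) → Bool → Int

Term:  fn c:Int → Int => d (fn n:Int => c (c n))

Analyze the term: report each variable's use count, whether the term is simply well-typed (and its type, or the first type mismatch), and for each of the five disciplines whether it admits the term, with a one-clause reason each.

variable uses: d ×1; c (λ-bound) ×2; n (λ-bound) ×1
uses in reading order: d, c, c, n
typing: ✓ — (Int → Int) → Bool → Int
ordered: ✗, repeated use of c ×2
linear: ✗, repeated use of c ×2
affine: ✗, repeated use of c ×2
relevant: ✓, none of d, c, n goes unused
unrestricted: ✓, well-typed at (Int → Int) → Bool → Int; no restrictions here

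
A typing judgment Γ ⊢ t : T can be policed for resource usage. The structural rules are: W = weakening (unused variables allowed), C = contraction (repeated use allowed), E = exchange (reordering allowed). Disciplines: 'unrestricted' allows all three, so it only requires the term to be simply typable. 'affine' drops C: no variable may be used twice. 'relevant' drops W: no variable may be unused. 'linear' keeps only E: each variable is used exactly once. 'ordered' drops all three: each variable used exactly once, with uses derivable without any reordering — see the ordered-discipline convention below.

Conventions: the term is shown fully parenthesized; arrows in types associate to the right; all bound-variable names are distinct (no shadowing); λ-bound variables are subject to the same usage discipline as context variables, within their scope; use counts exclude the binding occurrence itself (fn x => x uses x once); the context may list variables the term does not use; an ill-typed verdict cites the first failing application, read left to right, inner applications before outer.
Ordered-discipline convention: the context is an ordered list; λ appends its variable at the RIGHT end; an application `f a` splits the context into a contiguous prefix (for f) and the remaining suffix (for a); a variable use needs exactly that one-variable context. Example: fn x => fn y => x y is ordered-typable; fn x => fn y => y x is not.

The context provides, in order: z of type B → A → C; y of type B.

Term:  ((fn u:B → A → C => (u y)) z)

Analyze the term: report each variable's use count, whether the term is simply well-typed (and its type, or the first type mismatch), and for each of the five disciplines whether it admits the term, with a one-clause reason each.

usage: z: 1; y: 1; u [bound]: 1
order of uses: u, y, z
typing: the term checks, with type A → C
ordered: ✗, no contiguous prefix/suffix split fits u, y, z
linear: ✓, exactly-once usage across z, y, u
affine: ✓, z, y, u: no repeats, contraction unneeded
relevant: ✓, at least one use each (z, y, u)
unrestricted: ✓, typability at A → C is all that's needed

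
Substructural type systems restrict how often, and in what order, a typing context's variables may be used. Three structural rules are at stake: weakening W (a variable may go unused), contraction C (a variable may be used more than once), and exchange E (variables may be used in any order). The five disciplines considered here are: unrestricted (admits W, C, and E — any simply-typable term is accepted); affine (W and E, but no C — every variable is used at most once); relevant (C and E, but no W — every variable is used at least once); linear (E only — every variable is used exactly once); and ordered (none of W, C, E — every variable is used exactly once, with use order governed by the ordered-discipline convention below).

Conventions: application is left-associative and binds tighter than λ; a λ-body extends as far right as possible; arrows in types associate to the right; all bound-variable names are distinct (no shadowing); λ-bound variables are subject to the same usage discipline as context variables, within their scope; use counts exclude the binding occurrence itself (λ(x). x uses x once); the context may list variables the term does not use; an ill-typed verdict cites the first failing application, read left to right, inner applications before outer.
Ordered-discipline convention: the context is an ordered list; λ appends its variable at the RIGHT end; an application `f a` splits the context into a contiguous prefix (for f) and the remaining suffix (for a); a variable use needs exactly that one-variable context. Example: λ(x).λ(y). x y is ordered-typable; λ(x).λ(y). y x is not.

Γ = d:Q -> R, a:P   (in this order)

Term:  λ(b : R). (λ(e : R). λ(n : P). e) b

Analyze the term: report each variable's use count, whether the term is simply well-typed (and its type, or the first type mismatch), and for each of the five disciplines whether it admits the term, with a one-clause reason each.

use counts: d: 0×, a: 0×, b (bound): 1×, e (bound): 1×, n (bound): 0×
order of uses: e, b
typing: the term checks, with type R -> P -> R
ordered ✗ (d, a, n left unused)
linear ✗ (d, a, n left unused)
affine ✓ (at most one use each (d, a, b, e, n))
relevant ✗ (d, a, n left unused)
unrestricted ✓ (typability at R -> P -> R is all that's needed)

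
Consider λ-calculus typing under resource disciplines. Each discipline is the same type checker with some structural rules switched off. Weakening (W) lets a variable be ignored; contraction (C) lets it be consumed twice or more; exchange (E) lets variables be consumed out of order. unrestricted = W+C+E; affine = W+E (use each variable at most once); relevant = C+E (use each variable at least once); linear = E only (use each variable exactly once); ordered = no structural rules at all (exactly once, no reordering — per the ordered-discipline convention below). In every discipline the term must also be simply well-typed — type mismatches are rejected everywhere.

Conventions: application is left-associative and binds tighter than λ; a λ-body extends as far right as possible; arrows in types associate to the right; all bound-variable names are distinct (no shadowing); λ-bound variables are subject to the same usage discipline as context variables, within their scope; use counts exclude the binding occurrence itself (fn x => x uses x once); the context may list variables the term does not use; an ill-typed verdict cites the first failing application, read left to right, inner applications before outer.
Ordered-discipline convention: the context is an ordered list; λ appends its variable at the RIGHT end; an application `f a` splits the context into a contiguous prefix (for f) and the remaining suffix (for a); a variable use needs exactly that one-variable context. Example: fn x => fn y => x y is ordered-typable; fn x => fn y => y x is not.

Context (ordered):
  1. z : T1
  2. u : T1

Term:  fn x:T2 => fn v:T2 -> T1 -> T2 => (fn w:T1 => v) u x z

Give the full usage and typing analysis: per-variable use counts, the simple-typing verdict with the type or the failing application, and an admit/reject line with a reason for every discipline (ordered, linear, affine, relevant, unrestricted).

counts: z: 1, u: 1, x [bound]: 1, v [bound]: 1, w [bound]: 0
order of uses: v, u, x, z
typing: ✓ — T2 -> (T2 -> T1 -> T2) -> T2
ordered ✗ (needs weakening: w unused)
linear ✗ (needs weakening: w unused)
affine ✓ (at most one use each (z, u, x, v, w))
relevant ✗ (needs weakening: w unused)
unrestricted ✓ (type-checks (T2 -> (T2 -> T1 -> T2) -> T2) and nothing is barred)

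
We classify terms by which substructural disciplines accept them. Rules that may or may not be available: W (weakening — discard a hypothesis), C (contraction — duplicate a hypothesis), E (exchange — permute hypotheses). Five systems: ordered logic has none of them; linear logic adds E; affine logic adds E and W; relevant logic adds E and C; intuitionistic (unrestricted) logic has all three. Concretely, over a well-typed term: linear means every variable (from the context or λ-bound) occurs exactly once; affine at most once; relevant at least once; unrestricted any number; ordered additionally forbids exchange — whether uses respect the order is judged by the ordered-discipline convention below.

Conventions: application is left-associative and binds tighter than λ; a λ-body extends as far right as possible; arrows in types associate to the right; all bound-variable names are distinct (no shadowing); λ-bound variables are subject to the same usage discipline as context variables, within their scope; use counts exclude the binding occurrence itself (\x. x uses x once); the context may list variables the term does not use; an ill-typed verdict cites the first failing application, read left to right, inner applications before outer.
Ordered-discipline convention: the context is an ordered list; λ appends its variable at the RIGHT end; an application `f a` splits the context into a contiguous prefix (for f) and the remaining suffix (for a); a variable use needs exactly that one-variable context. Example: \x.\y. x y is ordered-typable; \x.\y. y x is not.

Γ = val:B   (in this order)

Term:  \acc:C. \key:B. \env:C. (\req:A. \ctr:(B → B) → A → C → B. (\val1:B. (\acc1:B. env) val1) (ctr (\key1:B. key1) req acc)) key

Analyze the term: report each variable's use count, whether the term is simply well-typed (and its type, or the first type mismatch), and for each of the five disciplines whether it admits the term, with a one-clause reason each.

usage: val ×0, acc (bound) ×1, key (bound) ×1, env (bound) ×1, req (bound) ×1, ctr (bound) ×1, val1 (bound) ×1, acc1 (bound) ×0, key1 (bound) ×1
uses in reading order: env, val1, ctr, key1, req, acc, key
typing: ill-typed: a function awaiting A gets B
ordered ✗ (the type mismatch rejects it)
linear ✗ (not simply typable)
affine ✗ (fails simple typing)
relevant ✗ (a type mismatch blocks all five)
unrestricted ✗ (the type mismatch rejects it)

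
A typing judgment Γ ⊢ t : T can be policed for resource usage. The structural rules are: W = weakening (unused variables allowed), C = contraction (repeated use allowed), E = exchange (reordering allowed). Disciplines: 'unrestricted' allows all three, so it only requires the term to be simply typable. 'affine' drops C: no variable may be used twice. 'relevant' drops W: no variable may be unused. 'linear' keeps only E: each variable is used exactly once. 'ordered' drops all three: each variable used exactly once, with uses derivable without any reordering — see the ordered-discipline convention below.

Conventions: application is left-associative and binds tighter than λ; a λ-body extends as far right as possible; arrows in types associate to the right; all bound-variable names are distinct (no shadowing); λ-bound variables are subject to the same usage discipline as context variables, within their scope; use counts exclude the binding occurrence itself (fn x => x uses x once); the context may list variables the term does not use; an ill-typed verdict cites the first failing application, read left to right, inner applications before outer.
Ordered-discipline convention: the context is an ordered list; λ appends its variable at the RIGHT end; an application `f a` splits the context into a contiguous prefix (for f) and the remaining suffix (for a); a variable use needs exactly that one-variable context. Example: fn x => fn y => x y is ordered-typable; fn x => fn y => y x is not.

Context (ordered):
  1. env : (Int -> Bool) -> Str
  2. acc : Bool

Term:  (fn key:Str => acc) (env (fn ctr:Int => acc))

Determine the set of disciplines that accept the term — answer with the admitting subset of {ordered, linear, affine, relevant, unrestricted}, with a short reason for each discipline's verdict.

accepted by: unrestricted
use counts: env=1; acc=2; key [bound]=0; ctr [bound]=0
use order (left to right): acc, env, acc
typing: well-typed at Bool
ordered: ✗, needs contraction — acc ×2; key, ctr left unused
linear: ✗, needs contraction — acc ×2; key, ctr left unused
affine: ✗, needs contraction — acc ×2
relevant: ✗, key, ctr left unused
unrestricted: ✓, typability at Bool is all that's needed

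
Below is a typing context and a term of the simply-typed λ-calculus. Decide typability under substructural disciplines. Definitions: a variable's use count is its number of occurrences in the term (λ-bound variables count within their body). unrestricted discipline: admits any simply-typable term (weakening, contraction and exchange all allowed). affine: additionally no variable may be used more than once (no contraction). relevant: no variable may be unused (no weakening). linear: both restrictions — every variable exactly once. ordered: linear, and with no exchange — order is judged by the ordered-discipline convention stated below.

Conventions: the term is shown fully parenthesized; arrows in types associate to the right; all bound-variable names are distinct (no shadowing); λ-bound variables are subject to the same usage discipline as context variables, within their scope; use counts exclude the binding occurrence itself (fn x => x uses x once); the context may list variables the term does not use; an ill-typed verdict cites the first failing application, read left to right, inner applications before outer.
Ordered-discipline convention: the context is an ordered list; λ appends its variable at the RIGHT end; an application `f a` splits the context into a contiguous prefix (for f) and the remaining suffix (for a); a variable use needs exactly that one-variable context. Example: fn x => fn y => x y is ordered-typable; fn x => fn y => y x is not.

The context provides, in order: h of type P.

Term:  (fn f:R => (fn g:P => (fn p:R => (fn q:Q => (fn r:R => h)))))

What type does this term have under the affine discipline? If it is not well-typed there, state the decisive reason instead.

term : R -> P -> R -> Q -> R -> P
use counts: h ×1, f (λ-bound) ×0, g (λ-bound) ×0, p (λ-bound) ×0, q (λ-bound) ×0, r (λ-bound) ×0
order of uses: h
typing: well-typed — term : R -> P -> R -> Q -> R -> P
across the five disciplines: ordered ✗, linear ✗, affine ✓, relevant ✗, unrestricted ✓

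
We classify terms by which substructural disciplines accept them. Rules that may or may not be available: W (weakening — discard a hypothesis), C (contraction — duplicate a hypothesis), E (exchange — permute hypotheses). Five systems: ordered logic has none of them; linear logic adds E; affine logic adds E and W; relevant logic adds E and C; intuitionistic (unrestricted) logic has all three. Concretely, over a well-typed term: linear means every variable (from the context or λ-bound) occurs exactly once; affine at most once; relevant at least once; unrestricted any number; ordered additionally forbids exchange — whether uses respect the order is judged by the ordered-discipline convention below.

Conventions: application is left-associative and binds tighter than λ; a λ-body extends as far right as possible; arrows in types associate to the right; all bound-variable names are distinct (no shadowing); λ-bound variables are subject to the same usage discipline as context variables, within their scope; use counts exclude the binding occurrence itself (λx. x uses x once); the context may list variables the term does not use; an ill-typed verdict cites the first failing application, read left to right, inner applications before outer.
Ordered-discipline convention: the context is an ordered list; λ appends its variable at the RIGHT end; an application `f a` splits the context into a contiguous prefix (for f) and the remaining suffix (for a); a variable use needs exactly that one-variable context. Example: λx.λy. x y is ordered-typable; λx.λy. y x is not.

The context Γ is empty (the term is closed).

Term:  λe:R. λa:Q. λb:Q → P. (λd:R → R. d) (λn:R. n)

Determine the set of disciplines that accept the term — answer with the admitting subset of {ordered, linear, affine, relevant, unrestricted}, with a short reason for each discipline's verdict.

admitting disciplines: affine, unrestricted
variable uses: e (λ-bound) ×0; a (λ-bound) ×0; b (λ-bound) ×0; d (λ-bound) ×1; n (λ-bound) ×1
uses in reading order: d, n
typing: ✓ — R → Q → (Q → P) → R → R
ordered: ✗, unused: e, a, b — weakening required
linear: ✗, unused: e, a, b — weakening required
affine: ✓, none of e, a, b, d, n used more than once
relevant: ✗, unused: e, a, b — weakening required
unrestricted: ✓, simply typable at R → Q → (Q → P) → R → R; W, C, E all held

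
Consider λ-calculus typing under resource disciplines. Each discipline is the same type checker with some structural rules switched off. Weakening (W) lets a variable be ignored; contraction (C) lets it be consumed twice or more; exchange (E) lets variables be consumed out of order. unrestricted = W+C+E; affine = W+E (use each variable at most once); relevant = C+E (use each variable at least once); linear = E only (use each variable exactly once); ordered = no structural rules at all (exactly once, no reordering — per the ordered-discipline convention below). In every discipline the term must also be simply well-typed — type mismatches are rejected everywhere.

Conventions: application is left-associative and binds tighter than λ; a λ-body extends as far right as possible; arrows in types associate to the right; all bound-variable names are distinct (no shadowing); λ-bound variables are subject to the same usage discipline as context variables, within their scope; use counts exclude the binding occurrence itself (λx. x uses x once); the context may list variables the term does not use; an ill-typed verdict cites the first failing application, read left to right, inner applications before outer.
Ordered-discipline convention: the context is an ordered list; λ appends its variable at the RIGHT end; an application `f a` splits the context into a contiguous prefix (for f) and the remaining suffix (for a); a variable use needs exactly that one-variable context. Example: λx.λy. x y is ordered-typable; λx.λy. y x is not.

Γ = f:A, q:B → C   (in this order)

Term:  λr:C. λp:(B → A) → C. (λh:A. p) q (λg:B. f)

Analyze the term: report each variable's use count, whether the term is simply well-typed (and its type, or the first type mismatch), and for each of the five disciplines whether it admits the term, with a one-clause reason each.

use counts: f ×1; q ×1; r [bound] ×0; p [bound] ×1; h [bound] ×0; g [bound] ×0
uses in reading order: p, q, f
typing: ill-typed: a function awaiting A gets B → C
ordered: ✗, not simply typable
linear: ✗, fails simple typing
affine: ✗, a type mismatch blocks all five
relevant: ✗, the type mismatch rejects it
unrestricted: ✗, not simply typable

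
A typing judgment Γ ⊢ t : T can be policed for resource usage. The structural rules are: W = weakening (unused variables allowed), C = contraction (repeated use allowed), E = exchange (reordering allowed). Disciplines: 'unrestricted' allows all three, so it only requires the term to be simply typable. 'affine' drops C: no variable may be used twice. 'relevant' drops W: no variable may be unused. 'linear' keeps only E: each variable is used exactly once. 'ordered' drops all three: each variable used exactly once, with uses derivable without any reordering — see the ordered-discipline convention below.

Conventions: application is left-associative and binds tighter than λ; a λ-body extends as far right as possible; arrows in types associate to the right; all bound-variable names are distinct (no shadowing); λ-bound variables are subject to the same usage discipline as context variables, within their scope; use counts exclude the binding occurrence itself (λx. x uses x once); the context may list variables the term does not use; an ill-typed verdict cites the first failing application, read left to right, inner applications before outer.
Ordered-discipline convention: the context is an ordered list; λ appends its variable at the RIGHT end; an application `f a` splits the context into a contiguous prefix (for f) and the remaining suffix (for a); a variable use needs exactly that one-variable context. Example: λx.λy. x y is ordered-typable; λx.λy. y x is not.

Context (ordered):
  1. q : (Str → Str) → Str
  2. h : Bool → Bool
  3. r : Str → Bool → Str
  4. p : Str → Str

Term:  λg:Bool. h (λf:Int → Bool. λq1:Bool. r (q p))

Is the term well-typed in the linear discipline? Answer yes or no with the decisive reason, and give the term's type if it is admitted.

no — the type mismatch rejects it
variable uses: q ×1, h ×1, r ×1, p ×1, g [bound] ×0, f [bound] ×0, q1 [bound] ×0
uses in reading order: h, r, q, p
typing: ill-typed: an argument (Int → Bool) → Bool → Bool → Str mismatches the expected Bool
per-discipline verdicts: ordered ✗ | linear ✗ | affine ✗ | relevant ✗ | unrestricted ✗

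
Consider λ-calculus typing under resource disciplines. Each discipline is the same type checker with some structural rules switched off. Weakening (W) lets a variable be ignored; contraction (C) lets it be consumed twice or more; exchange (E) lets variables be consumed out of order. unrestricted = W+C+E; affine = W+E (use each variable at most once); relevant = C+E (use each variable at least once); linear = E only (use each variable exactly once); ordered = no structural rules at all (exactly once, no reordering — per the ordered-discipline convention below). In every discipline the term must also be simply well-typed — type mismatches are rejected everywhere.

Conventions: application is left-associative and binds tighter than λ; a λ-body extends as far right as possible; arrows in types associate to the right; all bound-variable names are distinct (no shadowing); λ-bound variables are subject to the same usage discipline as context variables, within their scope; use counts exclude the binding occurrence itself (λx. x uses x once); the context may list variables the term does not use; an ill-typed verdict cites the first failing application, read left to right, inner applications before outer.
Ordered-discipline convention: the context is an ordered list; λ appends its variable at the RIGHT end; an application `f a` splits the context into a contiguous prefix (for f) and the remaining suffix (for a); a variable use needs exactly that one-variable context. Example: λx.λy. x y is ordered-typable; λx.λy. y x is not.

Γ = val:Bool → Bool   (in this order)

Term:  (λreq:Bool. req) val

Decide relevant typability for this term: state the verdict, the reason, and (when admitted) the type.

no — the type mismatch rejects it
variable uses: val: 1×; req [bound]: 1×
left-to-right use order: req, val
typing: ill-typed: argument of type Bool → Bool where Bool is required
all disciplines: ordered ✗ · linear ✗ · affine ✗ · relevant ✗ · unrestricted ✗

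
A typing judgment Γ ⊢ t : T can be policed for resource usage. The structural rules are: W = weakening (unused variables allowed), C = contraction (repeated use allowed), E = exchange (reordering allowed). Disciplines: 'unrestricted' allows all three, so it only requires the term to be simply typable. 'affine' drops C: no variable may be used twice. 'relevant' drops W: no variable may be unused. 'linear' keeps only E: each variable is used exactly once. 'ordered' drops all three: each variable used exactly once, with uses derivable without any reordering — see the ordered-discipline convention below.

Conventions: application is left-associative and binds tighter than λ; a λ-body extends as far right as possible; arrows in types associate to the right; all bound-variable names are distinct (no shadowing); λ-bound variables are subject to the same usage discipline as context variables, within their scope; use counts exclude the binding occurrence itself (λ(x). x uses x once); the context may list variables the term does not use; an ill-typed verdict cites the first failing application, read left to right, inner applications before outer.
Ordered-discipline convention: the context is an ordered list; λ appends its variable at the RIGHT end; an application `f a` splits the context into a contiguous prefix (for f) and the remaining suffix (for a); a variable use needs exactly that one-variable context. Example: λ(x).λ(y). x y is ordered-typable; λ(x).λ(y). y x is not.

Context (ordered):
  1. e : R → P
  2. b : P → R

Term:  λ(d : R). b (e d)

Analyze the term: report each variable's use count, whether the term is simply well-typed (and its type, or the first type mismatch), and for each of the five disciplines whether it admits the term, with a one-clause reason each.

variable uses: e ×1; b ×1; d (bound) ×1
left-to-right use order: b, e, d
typing: the term checks, with type R → R
ordered: ✗, use order b, e, d needs exchange
linear: ✓, e, b, d: one use apiece
affine: ✓, at most one use each (e, b, d)
relevant: ✓, every one of e, b, d appears
unrestricted: ✓, type-checks (R → R) and nothing is barred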